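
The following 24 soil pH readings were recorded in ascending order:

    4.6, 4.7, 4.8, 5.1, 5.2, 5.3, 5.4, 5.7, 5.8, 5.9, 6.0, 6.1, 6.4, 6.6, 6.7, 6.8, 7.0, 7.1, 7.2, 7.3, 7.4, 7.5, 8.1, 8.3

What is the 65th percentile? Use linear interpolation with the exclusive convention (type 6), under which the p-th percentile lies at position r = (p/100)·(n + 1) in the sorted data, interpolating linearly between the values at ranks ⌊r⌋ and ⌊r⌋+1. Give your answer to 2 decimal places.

6.85

n = 24.
r = (65/100)·(24 + 1) = 16.25.
Rank 16 is 6.8 and rank 17 is 7.0.
Interpolate: 6.8 + 0.25·(7.0 − 6.8) = 6.8 + 0.25·0.2 = 6.85.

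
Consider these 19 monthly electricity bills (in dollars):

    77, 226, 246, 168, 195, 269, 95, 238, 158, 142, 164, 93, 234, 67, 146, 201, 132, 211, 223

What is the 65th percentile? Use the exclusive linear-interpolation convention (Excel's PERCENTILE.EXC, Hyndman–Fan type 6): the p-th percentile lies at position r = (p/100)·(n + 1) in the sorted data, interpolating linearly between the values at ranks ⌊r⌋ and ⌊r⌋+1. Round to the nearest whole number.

Sorted: 67, 77, 93, 95, 132, 142, 146, 158, 164, 168, 195, 201, 211, 223, 226, 234, 238, 246, 269.
n = 19.
r = (65/100)·(19 + 1) = 13.
r is an integer, so P65 is the value at rank 13: 211.

211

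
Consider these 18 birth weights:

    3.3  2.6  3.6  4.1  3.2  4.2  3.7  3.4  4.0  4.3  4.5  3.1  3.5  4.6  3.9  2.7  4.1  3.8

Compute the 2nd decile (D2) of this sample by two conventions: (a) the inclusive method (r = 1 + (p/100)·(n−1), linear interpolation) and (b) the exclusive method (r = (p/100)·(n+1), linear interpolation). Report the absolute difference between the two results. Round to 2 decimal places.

Sorted: 2.6, 2.7, 3.1, 3.2, 3.3, 3.4, 3.5, 3.6, 3.7, 3.8, 3.9, 4.0, 4.1, 4.1, 4.2, 4.3, 4.5, 4.6.
n = 18.
(a) r = 4.4; between ranks 4 (3.2) and 5 (3.3): 3.24.
(b) r = 3.8; between ranks 3 (3.1) and 4 (3.2): 3.18.
|3.24 − 3.18| = 0.06.

0.06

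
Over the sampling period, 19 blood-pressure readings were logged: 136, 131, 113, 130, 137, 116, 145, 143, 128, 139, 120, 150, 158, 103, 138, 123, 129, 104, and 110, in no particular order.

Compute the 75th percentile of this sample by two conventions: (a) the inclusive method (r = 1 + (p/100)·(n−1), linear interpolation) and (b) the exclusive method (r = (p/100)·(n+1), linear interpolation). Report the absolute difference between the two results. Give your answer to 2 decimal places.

0.50

Sorted: 103, 104, 110, 113, 116, 120, 123, 128, 129, 130, 131, 136, 137, 138, 139, 143, 145, 150, 158.
n = 19.
(a) r = 14.5; between ranks 14 (138) and 15 (139): 138.5.
(b) r = 15 → value at rank 15 = 139.
|138.5 − 139| = 0.5.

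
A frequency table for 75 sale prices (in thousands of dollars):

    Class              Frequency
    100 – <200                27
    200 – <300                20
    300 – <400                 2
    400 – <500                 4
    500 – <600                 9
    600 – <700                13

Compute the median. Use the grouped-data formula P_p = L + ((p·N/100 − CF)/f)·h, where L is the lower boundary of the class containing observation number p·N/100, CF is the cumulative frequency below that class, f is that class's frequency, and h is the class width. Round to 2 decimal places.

N = 75; target position k = 50/100 · 75 = 37.5.
Cumulative frequencies: 27, 47, 49, 53, 62, 75.
Observation 37.5 falls in the class 200 – <300.
L = 200, CF = 27, f = 20, h = 100.
P50 = 200 + ((37.5 − 27)/20)·100 = 200 + 52.5 = 252.5.

252.50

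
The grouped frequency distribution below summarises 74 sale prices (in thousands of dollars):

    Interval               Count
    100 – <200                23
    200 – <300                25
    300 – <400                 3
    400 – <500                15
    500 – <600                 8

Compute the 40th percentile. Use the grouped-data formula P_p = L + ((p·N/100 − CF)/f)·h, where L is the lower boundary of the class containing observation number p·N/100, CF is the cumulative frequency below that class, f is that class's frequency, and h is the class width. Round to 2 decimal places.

226.40

N = 74; target position k = 40/100 · 74 = 29.6.
Cumulative frequencies: 23, 48, 51, 66, 74.
Observation 29.6 falls in the class 200 – <300.
L = 200, CF = 23, f = 25, h = 100.
P40 = 200 + ((29.6 − 23)/25)·100 = 200 + 26.4 = 226.4.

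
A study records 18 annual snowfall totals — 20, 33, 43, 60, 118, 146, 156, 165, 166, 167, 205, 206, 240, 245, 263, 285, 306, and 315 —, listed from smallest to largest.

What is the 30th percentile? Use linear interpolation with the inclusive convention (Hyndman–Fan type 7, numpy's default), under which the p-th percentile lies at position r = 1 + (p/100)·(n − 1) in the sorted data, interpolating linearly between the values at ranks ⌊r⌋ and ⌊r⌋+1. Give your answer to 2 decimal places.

147.00

n = 18.
r = 1 + (30/100)·(18 − 1) = 1 + 5.1 = 6.1.
Rank 6 is 146 and rank 7 is 156.
Interpolate: 146 + 0.1·(156 − 146) = 146 + 0.1·10 = 147.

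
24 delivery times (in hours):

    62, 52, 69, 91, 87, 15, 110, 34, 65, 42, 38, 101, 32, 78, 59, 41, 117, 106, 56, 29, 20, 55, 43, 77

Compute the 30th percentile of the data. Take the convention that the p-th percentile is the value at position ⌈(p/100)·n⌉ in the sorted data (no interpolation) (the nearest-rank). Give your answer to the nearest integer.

Sorted: 15, 20, 29, 32, 34, 38, 41, 42, 43, 52, 55, 56, 59, 62, 65, 69, 77, 78, 87, 91, 101, 106, 110, 117.
n = 24.
Position = ⌈30/100 · 24⌉ = ⌈7.2⌉ = 8.
The value at rank 8 is 42.

42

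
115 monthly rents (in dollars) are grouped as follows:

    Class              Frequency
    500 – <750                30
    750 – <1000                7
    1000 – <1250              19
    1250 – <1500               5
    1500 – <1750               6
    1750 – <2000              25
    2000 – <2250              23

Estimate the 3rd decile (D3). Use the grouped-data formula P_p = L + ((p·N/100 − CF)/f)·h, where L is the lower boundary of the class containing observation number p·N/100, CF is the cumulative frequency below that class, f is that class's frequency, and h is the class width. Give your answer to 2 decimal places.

N = 115; target position k = 30/100 · 115 = 34.5.
Cumulative frequencies: 30, 37, 56, 61, 67, 92, 115.
Observation 34.5 falls in the class 750 – <1000.
L = 750, CF = 30, f = 7, h = 250.
P30 = 750 + ((34.5 − 30)/7)·250 = 750 + 160.714 = 910.714.

910.71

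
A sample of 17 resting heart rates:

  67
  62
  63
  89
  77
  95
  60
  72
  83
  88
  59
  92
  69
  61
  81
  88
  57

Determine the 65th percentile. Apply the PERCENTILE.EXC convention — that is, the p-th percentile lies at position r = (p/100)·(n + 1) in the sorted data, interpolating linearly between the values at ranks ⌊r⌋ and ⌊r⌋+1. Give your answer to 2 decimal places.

Sorted: 57, 59, 60, 61, 62, 63, 67, 69, 72, 77, 81, 83, 88, 88, 89, 92, 95.
n = 17.
r = (65/100)·(17 + 1) = 11.7.
Rank 11 is 81 and rank 12 is 83.
Interpolate: 81 + 0.7·(83 − 81) = 81 + 0.7·2 = 82.4.

82.40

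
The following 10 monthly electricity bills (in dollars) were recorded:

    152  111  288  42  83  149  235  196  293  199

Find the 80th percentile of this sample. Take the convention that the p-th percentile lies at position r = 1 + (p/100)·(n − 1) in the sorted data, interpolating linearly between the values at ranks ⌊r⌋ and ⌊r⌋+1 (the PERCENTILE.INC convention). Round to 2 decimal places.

245.60

Sorted: 42, 83, 111, 149, 152, 196, 199, 235, 288, 293.
n = 10.
r = 1 + (80/100)·(10 − 1) = 1 + 7.2 = 8.2.
Rank 8 is 235 and rank 9 is 288.
Interpolate: 235 + 0.2·(288 − 235) = 235 + 0.2·53 = 245.6.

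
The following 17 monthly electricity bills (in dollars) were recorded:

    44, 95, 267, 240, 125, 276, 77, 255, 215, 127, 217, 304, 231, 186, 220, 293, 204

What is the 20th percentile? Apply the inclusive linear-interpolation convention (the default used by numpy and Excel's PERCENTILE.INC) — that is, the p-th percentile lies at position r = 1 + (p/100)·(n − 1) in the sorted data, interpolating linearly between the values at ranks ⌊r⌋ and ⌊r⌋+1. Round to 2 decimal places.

Sorted: 44, 77, 95, 125, 127, 186, 204, 215, 217, 220, 231, 240, 255, 267, 276, 293, 304.
n = 17.
r = 1 + (20/100)·(17 − 1) = 1 + 3.2 = 4.2.
Rank 4 is 125 and rank 5 is 127.
Interpolate: 125 + 0.2·(127 − 125) = 125 + 0.2·2 = 125.4.

125.40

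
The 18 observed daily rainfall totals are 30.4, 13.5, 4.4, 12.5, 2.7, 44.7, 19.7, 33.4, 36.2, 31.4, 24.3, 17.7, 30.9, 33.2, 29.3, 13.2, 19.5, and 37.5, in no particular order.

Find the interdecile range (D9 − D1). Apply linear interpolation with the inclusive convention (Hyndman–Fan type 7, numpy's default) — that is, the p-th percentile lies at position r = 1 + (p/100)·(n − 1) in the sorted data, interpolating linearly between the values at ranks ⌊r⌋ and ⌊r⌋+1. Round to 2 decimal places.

26.52

Sorted: 2.7, 4.4, 12.5, 13.2, 13.5, 17.7, 19.5, 19.7, 24.3, 29.3, 30.4, 30.9, 31.4, 33.2, 33.4, 36.2, 37.5, 44.7.
n = 18.
P10: r = 2.7; ranks 2–3 are 4.4, 12.5; interpolating gives 10.07.
P90: r = 16.3; ranks 16–17 are 36.2, 37.5; interpolating gives 36.59.
Difference: 36.59 − 10.07 = 26.52.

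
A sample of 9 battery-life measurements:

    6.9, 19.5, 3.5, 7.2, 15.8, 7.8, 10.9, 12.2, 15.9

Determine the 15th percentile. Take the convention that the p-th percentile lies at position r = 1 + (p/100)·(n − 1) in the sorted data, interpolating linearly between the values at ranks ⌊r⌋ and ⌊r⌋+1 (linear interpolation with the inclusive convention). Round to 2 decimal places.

Sorted: 3.5, 6.9, 7.2, 7.8, 10.9, 12.2, 15.8, 15.9, 19.5.
n = 9.
r = 1 + (15/100)·(9 − 1) = 1 + 1.2 = 2.2.
Rank 2 is 6.9 and rank 3 is 7.2.
Interpolate: 6.9 + 0.2·(7.2 − 6.9) = 6.9 + 0.2·0.3 = 6.96.

6.96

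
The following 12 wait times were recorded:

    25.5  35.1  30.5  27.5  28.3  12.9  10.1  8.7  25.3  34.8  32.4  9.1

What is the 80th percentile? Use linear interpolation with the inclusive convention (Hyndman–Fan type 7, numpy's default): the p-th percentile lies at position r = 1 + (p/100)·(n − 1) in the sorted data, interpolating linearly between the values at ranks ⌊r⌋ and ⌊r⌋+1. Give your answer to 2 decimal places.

32.02

Sorted: 8.7, 9.1, 10.1, 12.9, 25.3, 25.5, 27.5, 28.3, 30.5, 32.4, 34.8, 35.1.
n = 12.
r = 1 + (80/100)·(12 − 1) = 1 + 8.8 = 9.8.
Rank 9 is 30.5 and rank 10 is 32.4.
Interpolate: 30.5 + 0.8·(32.4 − 30.5) = 30.5 + 0.8·1.9 = 32.02.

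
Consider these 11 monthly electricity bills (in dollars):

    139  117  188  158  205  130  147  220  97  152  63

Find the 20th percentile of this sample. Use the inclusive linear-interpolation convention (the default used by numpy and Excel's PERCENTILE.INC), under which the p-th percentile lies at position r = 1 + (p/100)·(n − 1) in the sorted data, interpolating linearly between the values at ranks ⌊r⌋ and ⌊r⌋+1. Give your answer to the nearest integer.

Sorted: 63, 97, 117, 130, 139, 147, 152, 158, 188, 205, 220.
n = 11.
r = 1 + (20/100)·(11 − 1) = 1 + 2 = 3.
r is an integer, so P20 is the value at rank 3: 117.

117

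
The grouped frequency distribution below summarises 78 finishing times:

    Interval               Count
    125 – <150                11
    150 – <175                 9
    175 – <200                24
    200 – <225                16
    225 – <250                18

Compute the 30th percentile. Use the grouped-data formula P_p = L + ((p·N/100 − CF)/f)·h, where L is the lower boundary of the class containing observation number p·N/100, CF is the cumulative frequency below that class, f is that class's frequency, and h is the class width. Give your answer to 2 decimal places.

N = 78; target position k = 30/100 · 78 = 23.4.
Cumulative frequencies: 11, 20, 44, 60, 78.
Observation 23.4 falls in the class 175 – <200.
L = 175, CF = 20, f = 24, h = 25.
P30 = 175 + ((23.4 − 20)/24)·25 = 175 + 3.54167 = 178.542.

178.54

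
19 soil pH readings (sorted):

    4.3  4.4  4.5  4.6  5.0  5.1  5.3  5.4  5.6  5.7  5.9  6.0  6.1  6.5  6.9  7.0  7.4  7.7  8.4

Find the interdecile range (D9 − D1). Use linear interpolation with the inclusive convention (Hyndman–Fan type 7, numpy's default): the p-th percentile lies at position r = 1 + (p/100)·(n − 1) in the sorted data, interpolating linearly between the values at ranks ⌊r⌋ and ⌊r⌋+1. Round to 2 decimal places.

n = 19.
P10: r = 2.8; ranks 2–3 are 4.4, 4.5; interpolating gives 4.48.
P90: r = 17.2; ranks 17–18 are 7.4, 7.7; interpolating gives 7.46.
Difference: 7.46 − 4.48 = 2.98.

2.98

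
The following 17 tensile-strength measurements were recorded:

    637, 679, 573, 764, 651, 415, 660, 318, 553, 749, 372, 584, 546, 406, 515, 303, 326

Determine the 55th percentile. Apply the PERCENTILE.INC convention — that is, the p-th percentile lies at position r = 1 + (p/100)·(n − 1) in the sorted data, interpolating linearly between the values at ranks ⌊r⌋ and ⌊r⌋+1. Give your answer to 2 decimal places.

569.00

Sorted: 303, 318, 326, 372, 406, 415, 515, 546, 553, 573, 584, 637, 651, 660, 679, 749, 764.
n = 17.
r = 1 + (55/100)·(17 − 1) = 1 + 8.8 = 9.8.
Rank 9 is 553 and rank 10 is 573.
Interpolate: 553 + 0.8·(573 − 553) = 553 + 0.8·20 = 569.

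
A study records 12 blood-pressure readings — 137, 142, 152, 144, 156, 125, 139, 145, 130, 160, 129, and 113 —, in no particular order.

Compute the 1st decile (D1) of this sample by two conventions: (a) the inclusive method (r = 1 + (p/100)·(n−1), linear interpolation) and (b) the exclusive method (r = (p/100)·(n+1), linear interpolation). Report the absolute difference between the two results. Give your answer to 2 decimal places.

8.80

Sorted: 113, 125, 129, 130, 137, 139, 142, 144, 145, 152, 156, 160.
n = 12.
(a) r = 2.1; between ranks 2 (125) and 3 (129): 125.4.
(b) r = 1.3; between ranks 1 (113) and 2 (125): 116.6.
|125.4 − 116.6| = 8.8.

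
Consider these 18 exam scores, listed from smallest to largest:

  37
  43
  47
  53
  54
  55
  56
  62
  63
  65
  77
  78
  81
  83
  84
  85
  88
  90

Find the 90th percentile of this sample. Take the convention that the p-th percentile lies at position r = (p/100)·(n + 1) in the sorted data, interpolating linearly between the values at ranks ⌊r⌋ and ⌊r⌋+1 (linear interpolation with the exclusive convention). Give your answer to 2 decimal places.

n = 18.
r = (90/100)·(18 + 1) = 17.1.
Rank 17 is 88 and rank 18 is 90.
Interpolate: 88 + 0.1·(90 − 88) = 88 + 0.1·2 = 88.2.

88.20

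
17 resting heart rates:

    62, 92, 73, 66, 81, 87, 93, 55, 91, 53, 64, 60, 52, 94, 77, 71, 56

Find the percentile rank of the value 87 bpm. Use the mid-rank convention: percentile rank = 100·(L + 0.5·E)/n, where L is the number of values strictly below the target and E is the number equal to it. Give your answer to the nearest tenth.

Sorted: 52, 53, 55, 56, 60, 62, 64, 66, 71, 73, 77, 81, 87, 91, 92, 93, 94.
Count below 87: L = 12; count equal: E = 1; n = 17.
Percentile rank = 100·(12 + 0.5·1)/17 = 100·12.5/17 = 73.53.

73.5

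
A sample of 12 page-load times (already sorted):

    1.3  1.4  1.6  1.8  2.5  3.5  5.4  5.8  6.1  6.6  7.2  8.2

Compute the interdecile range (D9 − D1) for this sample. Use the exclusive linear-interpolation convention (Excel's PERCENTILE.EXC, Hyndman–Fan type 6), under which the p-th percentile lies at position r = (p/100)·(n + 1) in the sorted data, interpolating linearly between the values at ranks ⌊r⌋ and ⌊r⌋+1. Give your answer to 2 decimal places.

n = 12.
P10: r = 1.3; ranks 1–2 are 1.3, 1.4; interpolating gives 1.33.
P90: r = 11.7; ranks 11–12 are 7.2, 8.2; interpolating gives 7.9.
Difference: 7.9 − 1.33 = 6.57.

6.57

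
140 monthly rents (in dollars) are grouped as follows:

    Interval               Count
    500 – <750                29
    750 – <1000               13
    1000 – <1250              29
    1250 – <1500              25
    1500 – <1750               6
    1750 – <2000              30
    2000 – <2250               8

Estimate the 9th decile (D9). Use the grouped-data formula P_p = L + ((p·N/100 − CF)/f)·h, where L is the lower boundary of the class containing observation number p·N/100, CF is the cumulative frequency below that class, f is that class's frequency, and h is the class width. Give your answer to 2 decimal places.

N = 140; target position k = 90/100 · 140 = 126.
Cumulative frequencies: 29, 42, 71, 96, 102, 132, 140.
Observation 126 falls in the class 1750 – <2000.
L = 1750, CF = 102, f = 30, h = 250.
P90 = 1750 + ((126 − 102)/30)·250 = 1750 + 200 = 1950.

1950.00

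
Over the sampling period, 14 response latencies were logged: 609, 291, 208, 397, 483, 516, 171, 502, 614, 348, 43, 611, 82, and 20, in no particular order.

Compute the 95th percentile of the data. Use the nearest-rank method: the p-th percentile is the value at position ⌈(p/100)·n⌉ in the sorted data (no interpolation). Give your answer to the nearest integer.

614

Sorted: 20, 43, 82, 171, 208, 291, 348, 397, 483, 502, 516, 609, 611, 614.
n = 14.
Position = ⌈95/100 · 14⌉ = ⌈13.3⌉ = 14.
The value at rank 14 is 614.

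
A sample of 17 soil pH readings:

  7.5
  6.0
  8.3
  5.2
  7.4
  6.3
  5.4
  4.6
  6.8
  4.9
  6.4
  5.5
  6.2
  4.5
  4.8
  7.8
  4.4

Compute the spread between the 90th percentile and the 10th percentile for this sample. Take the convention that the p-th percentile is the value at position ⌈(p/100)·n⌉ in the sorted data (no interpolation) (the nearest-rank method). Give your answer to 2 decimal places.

3.30

Sorted: 4.4, 4.5, 4.6, 4.8, 4.9, 5.2, 5.4, 5.5, 6.0, 6.2, 6.3, 6.4, 6.8, 7.4, 7.5, 7.8, 8.3.
n = 17.
P10: rank ⌈10/100·17⌉ = 2 → 4.5.
P90: rank ⌈90/100·17⌉ = 16 → 7.8.
Difference: 7.8 − 4.5 = 3.3.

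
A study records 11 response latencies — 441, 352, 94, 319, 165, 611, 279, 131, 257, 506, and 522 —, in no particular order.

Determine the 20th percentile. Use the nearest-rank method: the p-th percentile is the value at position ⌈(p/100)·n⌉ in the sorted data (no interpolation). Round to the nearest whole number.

Sorted: 94, 131, 165, 257, 279, 319, 352, 441, 506, 522, 611.
n = 11.
Position = ⌈20/100 · 11⌉ = ⌈2.2⌉ = 3.
The value at rank 3 is 165.

165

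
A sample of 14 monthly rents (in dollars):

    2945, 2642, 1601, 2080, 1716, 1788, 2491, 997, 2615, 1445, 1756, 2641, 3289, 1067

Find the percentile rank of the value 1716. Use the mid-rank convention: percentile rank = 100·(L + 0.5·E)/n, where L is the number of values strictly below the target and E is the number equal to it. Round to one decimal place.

32.1

Sorted: 997, 1067, 1445, 1601, 1716, 1756, 1788, 2080, 2491, 2615, 2641, 2642, 2945, 3289.
Count below 1716: L = 4; count equal: E = 1; n = 14.
Percentile rank = 100·(4 + 0.5·1)/14 = 100·4.5/14 = 32.14.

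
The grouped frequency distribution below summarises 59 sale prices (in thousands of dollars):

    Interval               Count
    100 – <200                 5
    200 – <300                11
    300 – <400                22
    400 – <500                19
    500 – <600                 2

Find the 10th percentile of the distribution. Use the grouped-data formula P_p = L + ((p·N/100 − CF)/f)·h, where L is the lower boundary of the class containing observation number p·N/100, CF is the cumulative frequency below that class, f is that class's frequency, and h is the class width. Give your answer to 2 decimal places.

208.18

N = 59; target position k = 10/100 · 59 = 5.9.
Cumulative frequencies: 5, 16, 38, 57, 59.
Observation 5.9 falls in the class 200 – <300.
L = 200, CF = 5, f = 11, h = 100.
P10 = 200 + ((5.9 − 5)/11)·100 = 200 + 8.18182 = 208.182.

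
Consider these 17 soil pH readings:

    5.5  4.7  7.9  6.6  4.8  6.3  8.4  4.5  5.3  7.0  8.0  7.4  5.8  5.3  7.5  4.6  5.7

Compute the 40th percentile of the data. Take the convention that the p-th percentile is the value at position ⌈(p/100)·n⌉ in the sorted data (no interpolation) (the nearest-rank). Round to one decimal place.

5.5

Sorted: 4.5, 4.6, 4.7, 4.8, 5.3, 5.3, 5.5, 5.7, 5.8, 6.3, 6.6, 7.0, 7.4, 7.5, 7.9, 8.0, 8.4.
n = 17.
Position = ⌈40/100 · 17⌉ = ⌈6.8⌉ = 7.
The value at rank 7 is 5.5.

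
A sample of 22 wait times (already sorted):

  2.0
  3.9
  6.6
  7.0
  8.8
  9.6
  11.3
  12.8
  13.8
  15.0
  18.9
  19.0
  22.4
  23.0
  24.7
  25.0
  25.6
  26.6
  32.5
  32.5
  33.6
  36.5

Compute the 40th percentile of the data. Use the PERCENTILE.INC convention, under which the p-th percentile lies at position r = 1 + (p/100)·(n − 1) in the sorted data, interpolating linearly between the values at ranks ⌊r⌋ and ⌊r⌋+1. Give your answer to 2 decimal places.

n = 22.
r = 1 + (40/100)·(22 − 1) = 1 + 8.4 = 9.4.
Rank 9 is 13.8 and rank 10 is 15.0.
Interpolate: 13.8 + 0.4·(15.0 − 13.8) = 13.8 + 0.4·1.2 = 14.28.

14.28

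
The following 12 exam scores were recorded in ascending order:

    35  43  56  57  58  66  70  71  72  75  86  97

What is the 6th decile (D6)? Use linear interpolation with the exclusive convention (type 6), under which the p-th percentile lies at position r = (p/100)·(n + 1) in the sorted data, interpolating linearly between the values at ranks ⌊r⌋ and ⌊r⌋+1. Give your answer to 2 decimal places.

n = 12.
r = (60/100)·(12 + 1) = 7.8.
Rank 7 is 70 and rank 8 is 71.
Interpolate: 70 + 0.8·(71 − 70) = 70 + 0.8·1 = 70.8.

70.80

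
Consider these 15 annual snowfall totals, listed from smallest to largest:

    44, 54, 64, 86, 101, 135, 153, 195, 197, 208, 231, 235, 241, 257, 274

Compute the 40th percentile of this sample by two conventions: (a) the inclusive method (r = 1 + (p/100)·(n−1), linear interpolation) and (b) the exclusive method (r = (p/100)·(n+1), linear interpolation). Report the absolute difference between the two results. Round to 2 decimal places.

n = 15.
(a) r = 6.6; between ranks 6 (135) and 7 (153): 145.8.
(b) r = 6.4; between ranks 6 (135) and 7 (153): 142.2.
|145.8 − 142.2| = 3.6.

3.60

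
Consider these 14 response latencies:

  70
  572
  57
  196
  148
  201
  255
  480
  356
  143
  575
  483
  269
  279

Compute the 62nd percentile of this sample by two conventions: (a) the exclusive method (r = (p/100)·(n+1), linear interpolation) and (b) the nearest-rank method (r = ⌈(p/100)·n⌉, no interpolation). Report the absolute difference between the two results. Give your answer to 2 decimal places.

23.10

Sorted: 57, 70, 143, 148, 196, 201, 255, 269, 279, 356, 480, 483, 572, 575.
n = 14.
(a) r = 9.3; between ranks 9 (279) and 10 (356): 302.1.
(b) the nearest-rank method: rank 9 → 279.
|302.1 − 279| = 23.1.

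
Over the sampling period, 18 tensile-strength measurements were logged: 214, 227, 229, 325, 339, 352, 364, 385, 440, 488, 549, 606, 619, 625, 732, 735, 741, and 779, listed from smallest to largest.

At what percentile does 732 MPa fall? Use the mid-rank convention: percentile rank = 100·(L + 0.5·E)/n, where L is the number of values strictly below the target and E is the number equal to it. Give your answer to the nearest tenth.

Count below 732: L = 14; count equal: E = 1; n = 18.
Percentile rank = 100·(14 + 0.5·1)/18 = 100·14.5/18 = 80.56.

80.6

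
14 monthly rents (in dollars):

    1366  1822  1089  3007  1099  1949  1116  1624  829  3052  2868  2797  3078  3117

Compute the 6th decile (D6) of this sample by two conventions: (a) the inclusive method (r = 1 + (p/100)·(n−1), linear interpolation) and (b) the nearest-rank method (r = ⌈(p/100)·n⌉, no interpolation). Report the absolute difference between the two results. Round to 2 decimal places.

Sorted: 829, 1089, 1099, 1116, 1366, 1624, 1822, 1949, 2797, 2868, 3007, 3052, 3078, 3117.
n = 14.
(a) r = 8.8; between ranks 8 (1949) and 9 (2797): 2627.4.
(b) the nearest-rank method: rank 9 → 2797.
|2627.4 − 2797| = 169.6.

169.60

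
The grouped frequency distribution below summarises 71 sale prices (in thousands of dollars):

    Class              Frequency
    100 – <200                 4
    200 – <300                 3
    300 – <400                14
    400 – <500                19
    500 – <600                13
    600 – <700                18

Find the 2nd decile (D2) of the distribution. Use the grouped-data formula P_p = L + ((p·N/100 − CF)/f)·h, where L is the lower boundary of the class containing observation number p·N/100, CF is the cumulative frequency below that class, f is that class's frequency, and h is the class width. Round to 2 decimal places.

N = 71; target position k = 20/100 · 71 = 14.2.
Cumulative frequencies: 4, 7, 21, 40, 53, 71.
Observation 14.2 falls in the class 300 – <400.
L = 300, CF = 7, f = 14, h = 100.
P20 = 300 + ((14.2 − 7)/14)·100 = 300 + 51.4286 = 351.429.

351.43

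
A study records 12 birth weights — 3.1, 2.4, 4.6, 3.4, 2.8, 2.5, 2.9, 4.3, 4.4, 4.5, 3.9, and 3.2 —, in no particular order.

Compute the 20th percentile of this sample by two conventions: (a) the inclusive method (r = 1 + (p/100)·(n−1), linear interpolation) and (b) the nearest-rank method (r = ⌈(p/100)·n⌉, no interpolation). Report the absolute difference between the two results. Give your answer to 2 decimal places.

0.02

Sorted: 2.4, 2.5, 2.8, 2.9, 3.1, 3.2, 3.4, 3.9, 4.3, 4.4, 4.5, 4.6.
n = 12.
(a) r = 3.2; between ranks 3 (2.8) and 4 (2.9): 2.82.
(b) the nearest-rank method: rank 3 → 2.8.
|2.82 − 2.8| = 0.02.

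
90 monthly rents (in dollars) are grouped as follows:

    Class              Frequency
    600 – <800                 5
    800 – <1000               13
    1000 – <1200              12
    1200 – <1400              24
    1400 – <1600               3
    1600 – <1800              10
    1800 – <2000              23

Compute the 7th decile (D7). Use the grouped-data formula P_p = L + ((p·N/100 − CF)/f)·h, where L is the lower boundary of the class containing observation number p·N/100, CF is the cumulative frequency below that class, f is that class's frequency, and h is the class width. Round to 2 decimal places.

N = 90; target position k = 70/100 · 90 = 63.
Cumulative frequencies: 5, 18, 30, 54, 57, 67, 90.
Observation 63 falls in the class 1600 – <1800.
L = 1600, CF = 57, f = 10, h = 200.
P70 = 1600 + ((63 − 57)/10)·200 = 1600 + 120 = 1720.

1720.00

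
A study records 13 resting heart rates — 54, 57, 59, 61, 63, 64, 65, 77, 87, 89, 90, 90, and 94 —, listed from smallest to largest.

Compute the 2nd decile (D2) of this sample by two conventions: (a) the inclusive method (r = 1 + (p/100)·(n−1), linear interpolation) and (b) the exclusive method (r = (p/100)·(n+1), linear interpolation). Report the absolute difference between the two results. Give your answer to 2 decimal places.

1.20

n = 13.
(a) r = 3.4; between ranks 3 (59) and 4 (61): 59.8.
(b) r = 2.8; between ranks 2 (57) and 3 (59): 58.6.
|59.8 − 58.6| = 1.2.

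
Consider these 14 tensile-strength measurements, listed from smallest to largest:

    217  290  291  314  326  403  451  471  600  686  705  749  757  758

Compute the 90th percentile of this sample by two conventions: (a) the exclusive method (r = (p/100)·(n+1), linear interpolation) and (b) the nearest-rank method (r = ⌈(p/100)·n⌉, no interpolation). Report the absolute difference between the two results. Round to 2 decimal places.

n = 14.
(a) r = 13.5; between ranks 13 (757) and 14 (758): 757.5.
(b) the nearest-rank method: rank 13 → 757.
|757.5 − 757| = 0.5.

0.50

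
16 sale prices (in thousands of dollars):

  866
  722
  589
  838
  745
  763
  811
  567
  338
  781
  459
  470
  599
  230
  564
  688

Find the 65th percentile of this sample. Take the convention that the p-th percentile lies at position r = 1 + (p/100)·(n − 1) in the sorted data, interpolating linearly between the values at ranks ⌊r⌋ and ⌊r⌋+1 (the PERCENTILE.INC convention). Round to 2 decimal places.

739.25

Sorted: 230, 338, 459, 470, 564, 567, 589, 599, 688, 722, 745, 763, 781, 811, 838, 866.
n = 16.
r = 1 + (65/100)·(16 − 1) = 1 + 9.75 = 10.75.
Rank 10 is 722 and rank 11 is 745.
Interpolate: 722 + 0.75·(745 − 722) = 722 + 0.75·23 = 739.25.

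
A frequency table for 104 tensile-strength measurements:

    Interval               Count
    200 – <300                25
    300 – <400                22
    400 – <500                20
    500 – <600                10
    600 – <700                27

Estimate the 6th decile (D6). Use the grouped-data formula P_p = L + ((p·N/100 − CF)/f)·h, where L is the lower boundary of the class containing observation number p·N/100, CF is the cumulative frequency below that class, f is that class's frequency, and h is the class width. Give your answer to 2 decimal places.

477.00

N = 104; target position k = 60/100 · 104 = 62.4.
Cumulative frequencies: 25, 47, 67, 77, 104.
Observation 62.4 falls in the class 400 – <500.
L = 400, CF = 47, f = 20, h = 100.
P60 = 400 + ((62.4 − 47)/20)·100 = 400 + 77 = 477.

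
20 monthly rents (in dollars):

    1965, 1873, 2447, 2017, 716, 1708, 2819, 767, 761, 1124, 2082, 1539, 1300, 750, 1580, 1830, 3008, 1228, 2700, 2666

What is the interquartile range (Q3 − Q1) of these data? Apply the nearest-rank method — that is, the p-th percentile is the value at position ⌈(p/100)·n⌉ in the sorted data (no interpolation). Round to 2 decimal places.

958.00

Sorted: 716, 750, 761, 767, 1124, 1228, 1300, 1539, 1580, 1708, 1830, 1873, 1965, 2017, 2082, 2447, 2666, 2700, 2819, 3008.
n = 20.
P25: rank ⌈25/100·20⌉ = 5 → 1124.
P75: rank ⌈75/100·20⌉ = 15 → 2082.
Difference: 2082 − 1124 = 958.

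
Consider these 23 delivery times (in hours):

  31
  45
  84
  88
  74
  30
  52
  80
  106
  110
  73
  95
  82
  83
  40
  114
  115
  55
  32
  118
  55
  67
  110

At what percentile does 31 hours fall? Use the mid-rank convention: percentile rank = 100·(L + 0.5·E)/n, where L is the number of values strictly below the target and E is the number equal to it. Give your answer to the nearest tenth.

6.5

Sorted: 30, 31, 32, 40, 45, 52, 55, 55, 67, 73, 74, 80, 82, 83, 84, 88, 95, 106, 110, 110, 114, 115, 118.
Count below 31: L = 1; count equal: E = 1; n = 23.
Percentile rank = 100·(1 + 0.5·1)/23 = 100·1.5/23 = 6.522.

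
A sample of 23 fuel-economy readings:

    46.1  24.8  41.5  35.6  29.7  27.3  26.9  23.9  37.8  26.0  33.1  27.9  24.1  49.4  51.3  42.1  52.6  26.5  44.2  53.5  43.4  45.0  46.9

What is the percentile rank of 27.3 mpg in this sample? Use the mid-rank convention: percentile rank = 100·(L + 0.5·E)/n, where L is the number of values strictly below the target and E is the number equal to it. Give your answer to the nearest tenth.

Sorted: 23.9, 24.1, 24.8, 26.0, 26.5, 26.9, 27.3, 27.9, 29.7, 33.1, 35.6, 37.8, 41.5, 42.1, 43.4, 44.2, 45.0, 46.1, 46.9, 49.4, 51.3, 52.6, 53.5.
Count below 27.3: L = 6; count equal: E = 1; n = 23.
Percentile rank = 100·(6 + 0.5·1)/23 = 100·6.5/23 = 28.26.

28.3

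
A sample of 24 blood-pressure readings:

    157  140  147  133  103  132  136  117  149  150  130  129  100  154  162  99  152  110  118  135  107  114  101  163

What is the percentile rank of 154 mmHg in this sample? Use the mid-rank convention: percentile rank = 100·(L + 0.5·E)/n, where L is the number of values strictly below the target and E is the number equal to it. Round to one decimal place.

85.4

Sorted: 99, 100, 101, 103, 107, 110, 114, 117, 118, 129, 130, 132, 133, 135, 136, 140, 147, 149, 150, 152, 154, 157, 162, 163.
Count below 154: L = 20; count equal: E = 1; n = 24.
Percentile rank = 100·(20 + 0.5·1)/24 = 100·20.5/24 = 85.42.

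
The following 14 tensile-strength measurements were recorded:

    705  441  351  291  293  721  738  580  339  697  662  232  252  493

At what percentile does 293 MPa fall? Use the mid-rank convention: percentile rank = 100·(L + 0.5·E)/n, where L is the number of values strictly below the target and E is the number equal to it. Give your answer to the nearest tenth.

Sorted: 232, 252, 291, 293, 339, 351, 441, 493, 580, 662, 697, 705, 721, 738.
Count below 293: L = 3; count equal: E = 1; n = 14.
Percentile rank = 100·(3 + 0.5·1)/14 = 100·3.5/14 = 25.

25.0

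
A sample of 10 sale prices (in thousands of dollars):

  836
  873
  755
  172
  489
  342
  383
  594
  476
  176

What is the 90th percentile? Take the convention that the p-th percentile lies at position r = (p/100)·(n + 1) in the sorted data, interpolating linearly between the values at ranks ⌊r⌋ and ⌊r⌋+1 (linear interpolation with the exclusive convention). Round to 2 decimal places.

869.30

Sorted: 172, 176, 342, 383, 476, 489, 594, 755, 836, 873.
n = 10.
r = (90/100)·(10 + 1) = 9.9.
Rank 9 is 836 and rank 10 is 873.
Interpolate: 836 + 0.9·(873 − 836) = 836 + 0.9·37 = 869.3.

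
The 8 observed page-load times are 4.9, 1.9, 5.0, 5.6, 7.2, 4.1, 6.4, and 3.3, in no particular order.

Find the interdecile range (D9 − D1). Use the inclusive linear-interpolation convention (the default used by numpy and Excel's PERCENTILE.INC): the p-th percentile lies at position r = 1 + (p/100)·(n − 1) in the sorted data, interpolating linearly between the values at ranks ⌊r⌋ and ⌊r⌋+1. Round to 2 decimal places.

Sorted: 1.9, 3.3, 4.1, 4.9, 5.0, 5.6, 6.4, 7.2.
n = 8.
P10: r = 1.7; ranks 1–2 are 1.9, 3.3; interpolating gives 2.88.
P90: r = 7.3; ranks 7–8 are 6.4, 7.2; interpolating gives 6.64.
Difference: 6.64 − 2.88 = 3.76.

3.76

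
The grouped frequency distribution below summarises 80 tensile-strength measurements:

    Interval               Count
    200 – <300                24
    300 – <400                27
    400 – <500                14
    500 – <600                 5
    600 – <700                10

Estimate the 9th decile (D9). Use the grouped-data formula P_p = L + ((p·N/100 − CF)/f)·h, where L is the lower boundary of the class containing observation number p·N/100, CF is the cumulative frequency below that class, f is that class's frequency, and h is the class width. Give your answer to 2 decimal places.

620.00

N = 80; target position k = 90/100 · 80 = 72.
Cumulative frequencies: 24, 51, 65, 70, 80.
Observation 72 falls in the class 600 – <700.
L = 600, CF = 70, f = 10, h = 100.
P90 = 600 + ((72 − 70)/10)·100 = 600 + 20 = 620.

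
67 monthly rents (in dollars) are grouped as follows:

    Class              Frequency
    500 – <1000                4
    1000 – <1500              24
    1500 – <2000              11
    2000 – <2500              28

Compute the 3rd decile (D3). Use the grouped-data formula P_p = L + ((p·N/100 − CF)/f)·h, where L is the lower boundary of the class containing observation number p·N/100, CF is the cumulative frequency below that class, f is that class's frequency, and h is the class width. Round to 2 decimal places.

N = 67; target position k = 30/100 · 67 = 20.1.
Cumulative frequencies: 4, 28, 39, 67.
Observation 20.1 falls in the class 1000 – <1500.
L = 1000, CF = 4, f = 24, h = 500.
P30 = 1000 + ((20.1 − 4)/24)·500 = 1000 + 335.417 = 1335.42.

1335.42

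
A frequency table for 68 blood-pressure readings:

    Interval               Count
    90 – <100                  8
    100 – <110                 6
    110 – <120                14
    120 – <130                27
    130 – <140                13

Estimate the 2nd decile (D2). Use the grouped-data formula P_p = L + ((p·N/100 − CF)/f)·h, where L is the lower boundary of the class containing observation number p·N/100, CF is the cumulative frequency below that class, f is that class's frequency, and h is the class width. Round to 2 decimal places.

109.33

N = 68; target position k = 20/100 · 68 = 13.6.
Cumulative frequencies: 8, 14, 28, 55, 68.
Observation 13.6 falls in the class 100 – <110.
L = 100, CF = 8, f = 6, h = 10.
P20 = 100 + ((13.6 − 8)/6)·10 = 100 + 9.33333 = 109.333.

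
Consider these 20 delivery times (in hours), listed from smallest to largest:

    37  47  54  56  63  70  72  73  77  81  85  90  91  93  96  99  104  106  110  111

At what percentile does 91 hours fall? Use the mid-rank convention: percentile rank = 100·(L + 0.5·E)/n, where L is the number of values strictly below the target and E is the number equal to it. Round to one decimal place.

Count below 91: L = 12; count equal: E = 1; n = 20.
Percentile rank = 100·(12 + 0.5·1)/20 = 100·12.5/20 = 62.5.

62.5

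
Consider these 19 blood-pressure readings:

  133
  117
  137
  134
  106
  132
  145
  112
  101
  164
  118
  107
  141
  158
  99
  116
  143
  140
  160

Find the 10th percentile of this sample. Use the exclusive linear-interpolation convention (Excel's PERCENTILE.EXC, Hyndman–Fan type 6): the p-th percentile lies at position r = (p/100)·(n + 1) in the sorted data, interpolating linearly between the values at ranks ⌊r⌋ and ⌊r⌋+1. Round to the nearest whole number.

101

Sorted: 99, 101, 106, 107, 112, 116, 117, 118, 132, 133, 134, 137, 140, 141, 143, 145, 158, 160, 164.
n = 19.
r = (10/100)·(19 + 1) = 2.
r is an integer, so P10 is the value at rank 2: 101.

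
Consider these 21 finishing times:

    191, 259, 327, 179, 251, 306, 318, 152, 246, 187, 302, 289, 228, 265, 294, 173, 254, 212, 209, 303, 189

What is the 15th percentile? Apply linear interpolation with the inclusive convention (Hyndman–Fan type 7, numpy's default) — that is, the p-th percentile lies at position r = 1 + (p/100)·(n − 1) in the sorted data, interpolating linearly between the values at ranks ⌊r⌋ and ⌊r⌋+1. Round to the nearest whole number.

Sorted: 152, 173, 179, 187, 189, 191, 209, 212, 228, 246, 251, 254, 259, 265, 289, 294, 302, 303, 306, 318, 327.
n = 21.
r = 1 + (15/100)·(21 − 1) = 1 + 3 = 4.
r is an integer, so P15 is the value at rank 4: 187.

187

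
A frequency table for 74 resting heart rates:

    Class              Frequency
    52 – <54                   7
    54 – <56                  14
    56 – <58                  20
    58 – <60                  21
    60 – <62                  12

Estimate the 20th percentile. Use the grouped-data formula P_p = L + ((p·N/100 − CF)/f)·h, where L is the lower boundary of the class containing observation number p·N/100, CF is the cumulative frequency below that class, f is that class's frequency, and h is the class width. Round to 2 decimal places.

55.11

N = 74; target position k = 20/100 · 74 = 14.8.
Cumulative frequencies: 7, 21, 41, 62, 74.
Observation 14.8 falls in the class 54 – <56.
L = 54, CF = 7, f = 14, h = 2.
P20 = 54 + ((14.8 − 7)/14)·2 = 54 + 1.11429 = 55.1143.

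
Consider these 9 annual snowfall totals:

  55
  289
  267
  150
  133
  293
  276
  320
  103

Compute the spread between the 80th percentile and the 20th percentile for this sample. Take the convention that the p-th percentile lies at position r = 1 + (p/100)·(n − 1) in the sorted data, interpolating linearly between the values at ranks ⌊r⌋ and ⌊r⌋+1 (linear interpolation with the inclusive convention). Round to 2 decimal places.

Sorted: 55, 103, 133, 150, 267, 276, 289, 293, 320.
n = 9.
P20: r = 2.6; ranks 2–3 are 103, 133; interpolating gives 121.
P80: r = 7.4; ranks 7–8 are 289, 293; interpolating gives 290.6.
Difference: 290.6 − 121 = 169.6.

169.60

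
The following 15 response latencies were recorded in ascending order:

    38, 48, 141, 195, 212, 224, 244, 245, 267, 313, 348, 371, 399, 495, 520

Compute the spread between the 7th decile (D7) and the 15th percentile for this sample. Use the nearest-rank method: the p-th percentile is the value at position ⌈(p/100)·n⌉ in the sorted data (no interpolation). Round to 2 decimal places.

n = 15.
P15: rank ⌈15/100·15⌉ = 3 → 141.
P70: rank ⌈70/100·15⌉ = 11 → 348.
Difference: 348 − 141 = 207.

207.00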